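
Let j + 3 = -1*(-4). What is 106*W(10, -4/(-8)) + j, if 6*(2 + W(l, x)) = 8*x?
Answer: -421/3 ≈ -140.33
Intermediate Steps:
W(l, x) = -2 + 4*x/3 (W(l, x) = -2 + (8*x)/6 = -2 + 4*x/3)
j = 1 (j = -3 - 1*(-4) = -3 + 4 = 1)
106*W(10, -4/(-8)) + j = 106*(-2 + 4*(-4/(-8))/3) + 1 = 106*(-2 + 4*(-4*(-1/8))/3) + 1 = 106*(-2 + (4/3)*(1/2)) + 1 = 106*(-2 + 2/3) + 1 = 106*(-4/3) + 1 = -424/3 + 1 = -421/3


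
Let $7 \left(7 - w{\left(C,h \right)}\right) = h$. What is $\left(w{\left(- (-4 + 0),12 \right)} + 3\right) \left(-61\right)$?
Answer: $- \frac{3538}{7} \approx -505.43$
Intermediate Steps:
$w{\left(C,h \right)} = 7 - \frac{h}{7}$
$\left(w{\left(- (-4 + 0),12 \right)} + 3\right) \left(-61\right) = \left(\left(7 - \frac{12}{7}\right) + 3\right) \left(-61\right) = \left(\frac{37}{7} + 3\right) \left(-61\right) = \frac{58}{7} \left(-61\right) = - \frac{3538}{7}$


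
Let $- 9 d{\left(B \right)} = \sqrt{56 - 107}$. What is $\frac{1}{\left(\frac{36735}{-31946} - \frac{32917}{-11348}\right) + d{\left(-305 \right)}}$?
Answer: $\frac{1553125367515059108}{3277725991676643299} + \frac{98567307253958448 i \sqrt{51}}{3277725991676643299} \approx 0.47384 + 0.21476 i$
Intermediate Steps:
$d{\left(B \right)} = - \frac{i \sqrt{51}}{9}$ ($d{\left(B \right)} = - \frac{\sqrt{56 - 107}}{9} = - \frac{\sqrt{-51}}{9} = - \frac{i \sqrt{51}}{9}$)
$\frac{1}{\left(\frac{36735}{-31946} - \frac{32917}{-11348}\right) + d{\left(-305 \right)}} = \frac{1}{\left(\frac{36735}{-31946} - \frac{32917}{-11348}\right) - \frac{i \sqrt{51}}{9}} = \frac{1}{\left(36735 \left(- \frac{1}{31946}\right) - - \frac{32917}{11348}\right) - \frac{i \sqrt{51}}{9}} = \frac{1}{\left(- \frac{36735}{31946} + \frac{32917}{11348}\right) - \frac{i \sqrt{51}}{9}} = \frac{1}{\frac{317348851}{181261604} - \frac{i \sqrt{51}}{9}}$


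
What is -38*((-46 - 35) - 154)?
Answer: 8930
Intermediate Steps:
-38*((-46 - 35) - 154) = -38*(-81 - 154) = -38*(-235) = 8930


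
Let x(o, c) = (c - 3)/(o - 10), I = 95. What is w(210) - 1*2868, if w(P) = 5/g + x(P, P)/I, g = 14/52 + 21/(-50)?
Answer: -2700972857/931000 ≈ -2901.2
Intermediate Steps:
x(o, c) = (-3 + c)/(-10 + o)
g = -49/325 (g = 14*(1/52) + 21*(-1/50) = 7/26 - 21/50 = -49/325 ≈ -0.15077)
w(P) = -1625/49 + (-3 + P)/(95*(-10 + P)) (w(P) = 5/(-49/325) + ((-3 + P)/(-10 + P))/95 = 5*(-325/49) + ((-3 + P)/(-10 + P))*(1/95) = -1625/49 + (-3 + P)/(95*(-10 + P)))
w(210) - 1*2868 = (1543603 - 154326*210)/(4655*(-10 + 210)) - 1*2868 = (1/4655)*(1543603 - 32408460)/200 - 2868 = (1/4655)*(1/200)*(-30864857) - 2868 = -30864857/931000 - 2868 = -2700972857/931000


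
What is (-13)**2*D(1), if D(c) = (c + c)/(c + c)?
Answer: 169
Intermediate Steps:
D(c) = 1 (D(c) = (2*c)/((2*c)) = (2*c)*(1/(2*c)) = 1)
(-13)**2*D(1) = (-13)**2*1 = 169*1 = 169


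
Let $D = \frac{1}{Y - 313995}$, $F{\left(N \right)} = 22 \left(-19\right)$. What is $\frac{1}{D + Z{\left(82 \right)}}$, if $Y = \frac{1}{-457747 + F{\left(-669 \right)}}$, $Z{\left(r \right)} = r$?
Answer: $\frac{143861519176}{11796644114267} \approx 0.012195$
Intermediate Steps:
$F{\left(N \right)} = -418$
$Y = - \frac{1}{458165}$ ($Y = \frac{1}{-457747 - 418} = \frac{1}{-458165} = - \frac{1}{458165} \approx -2.1826 \cdot 10^{-6}$)
$D = - \frac{458165}{143861519176}$ ($D = \frac{1}{- \frac{1}{458165} - 313995} = \frac{1}{- \frac{143861519176}{458165}} = - \frac{458165}{143861519176} \approx -3.1848 \cdot 10^{-6}$)
$\frac{1}{D + Z{\left(82 \right)}} = \frac{1}{- \frac{458165}{143861519176} + 82} = \frac{1}{\frac{11796644114267}{143861519176}} = \frac{143861519176}{11796644114267}$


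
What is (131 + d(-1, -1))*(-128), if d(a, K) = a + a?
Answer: -16512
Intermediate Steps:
d(a, K) = 2*a
(131 + d(-1, -1))*(-128) = (131 + 2*(-1))*(-128) = (131 - 2)*(-128) = 129*(-128) = -16512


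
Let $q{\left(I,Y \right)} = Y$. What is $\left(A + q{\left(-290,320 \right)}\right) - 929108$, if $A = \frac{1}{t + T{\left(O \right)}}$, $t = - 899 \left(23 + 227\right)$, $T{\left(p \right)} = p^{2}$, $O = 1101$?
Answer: $- \frac{917132639387}{987451} \approx -9.2879 \cdot 10^{5}$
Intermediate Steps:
$t = -224750$ ($t = \left(-899\right) 250 = -224750$)
$A = \frac{1}{987451}$ ($A = \frac{1}{-224750 + 1101^{2}} = \frac{1}{-224750 + 1212201} = \frac{1}{987451} \approx 1.0127 \cdot 10^{-6}$)
$\left(A + q{\left(-290,320 \right)}\right) - 929108 = \left(\frac{1}{987451} + 320\right) - 929108 = \frac{315984321}{987451} - 929108 = - \frac{917132639387}{987451}$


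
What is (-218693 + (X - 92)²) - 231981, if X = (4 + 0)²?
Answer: -444898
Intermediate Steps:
X = 16 (X = 4² = 16)
(-218693 + (X - 92)²) - 231981 = (-218693 + (16 - 92)²) - 231981 = (-218693 + (-76)²) - 231981 = (-218693 + 5776) - 231981 = -212917 - 231981 = -444898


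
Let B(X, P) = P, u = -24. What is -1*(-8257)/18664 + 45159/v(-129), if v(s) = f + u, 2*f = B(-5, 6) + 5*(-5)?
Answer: -1685141933/1250488 ≈ -1347.6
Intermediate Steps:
f = -19/2 (f = (6 + 5*(-5))/2 = (6 - 25)/2 = (½)*(-19) = -19/2 ≈ -9.5000)
v(s) = -67/2 (v(s) = -19/2 - 24 = -67/2)
-1*(-8257)/18664 + 45159/v(-129) = -1*(-8257)/18664 + 45159/(-67/2) = 8257*(1/18664) + 45159*(-2/67) = 8257/18664 - 90318/67 = -1685141933/1250488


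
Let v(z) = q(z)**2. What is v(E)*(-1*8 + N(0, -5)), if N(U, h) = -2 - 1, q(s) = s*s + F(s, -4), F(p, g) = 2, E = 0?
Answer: -44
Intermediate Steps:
q(s) = 2 + s**2 (q(s) = s*s + 2 = s**2 + 2 = 2 + s**2)
N(U, h) = -3
v(z) = (2 + z**2)**2
v(E)*(-1*8 + N(0, -5)) = (2 + 0**2)**2*(-1*8 - 3) = (2 + 0)**2*(-8 - 3) = 2**2*(-11) = 4*(-11) = -44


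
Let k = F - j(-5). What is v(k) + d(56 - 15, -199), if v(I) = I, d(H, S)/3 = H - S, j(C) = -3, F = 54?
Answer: 777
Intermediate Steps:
d(H, S) = -3*S + 3*H (d(H, S) = 3*(H - S) = -3*S + 3*H)
k = 57 (k = 54 - 1*(-3) = 54 + 3 = 57)
v(k) + d(56 - 15, -199) = 57 + (-3*(-199) + 3*(56 - 15)) = 57 + (597 + 3*41) = 57 + (597 + 123) = 57 + 720 = 777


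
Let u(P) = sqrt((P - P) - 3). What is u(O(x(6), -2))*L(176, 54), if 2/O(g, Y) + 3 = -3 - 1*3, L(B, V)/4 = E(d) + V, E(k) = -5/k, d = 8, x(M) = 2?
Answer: 427*I*sqrt(3)/2 ≈ 369.79*I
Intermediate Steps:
L(B, V) = -5/2 + 4*V (L(B, V) = 4*(-5/8 + V) = -5/2 + 4*V)
O(g, Y) = -2/9 (O(g, Y) = 2/(-3 + (-3 - 1*3)) = 2/(-3 + (-3 - 3)) = 2/(-3 - 6) = 2/(-9) = 2*(-1/9) = -2/9)
u(P) = I*sqrt(3) (u(P) = sqrt(0 - 3) = sqrt(-3) = I*sqrt(3))
u(O(x(6), -2))*L(176, 54) = (I*sqrt(3))*(-5/2 + 4*54) = (I*sqrt(3))*(-5/2 + 216) = (I*sqrt(3))*(427/2) = 427*I*sqrt(3)/2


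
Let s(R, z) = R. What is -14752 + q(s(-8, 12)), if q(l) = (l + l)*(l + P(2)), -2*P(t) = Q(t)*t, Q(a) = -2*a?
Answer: -14688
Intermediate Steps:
P(t) = t² (P(t) = -(-2*t)*t/2 = -(-1)*t² = t²)
q(l) = 2*l*(4 + l) (q(l) = (l + l)*(l + 2²) = (2*l)*(l + 4) = (2*l)*(4 + l) = 2*l*(4 + l))
-14752 + q(s(-8, 12)) = -14752 + 2*(-8)*(4 - 8) = -14752 + 2*(-8)*(-4) = -14752 + 64 = -14688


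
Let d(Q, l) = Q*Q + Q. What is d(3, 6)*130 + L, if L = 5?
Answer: 1565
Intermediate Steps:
d(Q, l) = Q + Q**2 (d(Q, l) = Q**2 + Q = Q + Q**2)
d(3, 6)*130 + L = (3*(1 + 3))*130 + 5 = (3*4)*130 + 5 = 12*130 + 5 = 1560 + 5 = 1565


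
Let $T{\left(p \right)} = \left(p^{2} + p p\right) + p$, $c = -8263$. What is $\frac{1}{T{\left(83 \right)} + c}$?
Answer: $\frac{1}{5598} \approx 0.00017864$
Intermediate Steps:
$T{\left(p \right)} = p + 2 p^{2}$ ($T{\left(p \right)} = \left(p^{2} + p^{2}\right) + p = 2 p^{2} + p = p + 2 p^{2}$)
$\frac{1}{T{\left(83 \right)} + c} = \frac{1}{83 \left(1 + 2 \cdot 83\right) - 8263} = \frac{1}{83 \left(1 + 166\right) - 8263} = \frac{1}{83 \cdot 167 - 8263} = \frac{1}{13861 - 8263} = \frac{1}{5598}$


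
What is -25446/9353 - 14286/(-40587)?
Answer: -299719948/126536737 ≈ -2.3686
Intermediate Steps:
-25446/9353 - 14286/(-40587) = -25446*1/9353 - 14286*(-1/40587) = -25446/9353 + 4762/13529 = -299719948/126536737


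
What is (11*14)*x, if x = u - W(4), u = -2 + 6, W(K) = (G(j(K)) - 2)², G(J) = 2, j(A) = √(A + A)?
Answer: 616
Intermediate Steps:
j(A) = √2*√A (j(A) = √(2*A) = √2*√A)
W(K) = 0 (W(K) = (2 - 2)² = 0² = 0)
u = 4
x = 4 (x = 4 - 1*0 = 4 + 0 = 4)
(11*14)*x = (11*14)*4 = 154*4 = 616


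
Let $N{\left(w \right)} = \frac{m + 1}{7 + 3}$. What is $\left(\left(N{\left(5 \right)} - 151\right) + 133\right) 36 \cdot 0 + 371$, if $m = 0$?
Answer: $371$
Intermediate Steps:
$N{\left(w \right)} = \frac{1}{10}$ ($N{\left(w \right)} = \frac{0 + 1}{7 + 3} = 1 \cdot \frac{1}{10} = \frac{1}{10}$)
$\left(\left(N{\left(5 \right)} - 151\right) + 133\right) 36 \cdot 0 + 371 = \left(\left(\frac{1}{10} - 151\right) + 133\right) 36 \cdot 0 + 371 = \left(- \frac{1509}{10} + 133\right) 0 + 371 = \left(- \frac{179}{10}\right) 0 + 371 = 0 + 371 = 371$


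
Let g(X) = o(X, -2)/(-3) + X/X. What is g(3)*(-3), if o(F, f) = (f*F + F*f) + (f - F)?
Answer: -20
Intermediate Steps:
o(F, f) = f - F + 2*F*f (o(F, f) = (F*f + F*f) + (f - F) = 2*F*f + (f - F) = f - F + 2*F*f)
g(X) = 5/3 + 5*X/3 (g(X) = (-2 - X + 2*X*(-2))/(-3) + X/X = (-2 - X - 4*X)*(-⅓) + 1 = (-2 - 5*X)*(-⅓) + 1 = (⅔ + 5*X/3) + 1 = 5/3 + 5*X/3)
g(3)*(-3) = (5/3 + (5/3)*3)*(-3) = (5/3 + 5)*(-3) = (20/3)*(-3) = -20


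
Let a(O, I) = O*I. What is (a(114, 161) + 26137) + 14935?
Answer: 59426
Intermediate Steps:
a(O, I) = I*O
(a(114, 161) + 26137) + 14935 = (161*114 + 26137) + 14935 = (18354 + 26137) + 14935 = 44491 + 14935 = 59426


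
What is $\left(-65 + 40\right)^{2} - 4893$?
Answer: $-4268$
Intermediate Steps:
$\left(-65 + 40\right)^{2} - 4893 = \left(-25\right)^{2} - 4893 = 625 - 4893 = -4268$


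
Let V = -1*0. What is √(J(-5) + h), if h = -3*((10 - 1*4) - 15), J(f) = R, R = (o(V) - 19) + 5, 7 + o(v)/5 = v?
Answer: I*√22 ≈ 4.6904*I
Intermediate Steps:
V = 0
o(v) = -35 + 5*v
R = -49 (R = ((-35 + 5*0) - 19) + 5 = ((-35 + 0) - 19) + 5 = (-35 - 19) + 5 = -54 + 5 = -49)
J(f) = -49
h = 27 (h = -3*((10 - 4) - 15) = -3*(6 - 15) = -3*(-9) = 27)
√(J(-5) + h) = √(-49 + 27) = √(-22) = I*√22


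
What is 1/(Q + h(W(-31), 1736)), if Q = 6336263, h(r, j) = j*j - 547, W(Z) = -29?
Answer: 1/9349412 ≈ 1.0696e-7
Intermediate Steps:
h(r, j) = -547 + j² (h(r, j) = j² - 547 = -547 + j²)
1/(Q + h(W(-31), 1736)) = 1/(6336263 + (-547 + 1736²)) = 1/(6336263 + (-547 + 3013696)) = 1/(6336263 + 3013149) = 1/9349412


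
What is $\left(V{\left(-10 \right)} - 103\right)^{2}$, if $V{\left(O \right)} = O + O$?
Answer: $15129$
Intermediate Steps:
$V{\left(O \right)} = 2 O$
$\left(V{\left(-10 \right)} - 103\right)^{2} = \left(2 \left(-10\right) - 103\right)^{2} = \left(-20 - 103\right)^{2} = \left(-123\right)^{2} = 15129$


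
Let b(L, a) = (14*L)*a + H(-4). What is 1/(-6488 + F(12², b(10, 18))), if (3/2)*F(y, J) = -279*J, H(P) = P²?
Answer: -1/478184 ≈ -2.0912e-6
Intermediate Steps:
b(L, a) = 16 + 14*L*a (b(L, a) = (14*L)*a + (-4)² = 14*L*a + 16 = 16 + 14*L*a)
F(y, J) = -186*J (F(y, J) = 2*(-279*J)/3 = -186*J)
1/(-6488 + F(12², b(10, 18))) = 1/(-6488 - 186*(16 + 14*10*18)) = 1/(-6488 - 186*(16 + 2520)) = 1/(-6488 - 186*2536) = 1/(-6488 - 471696) = 1/(-478184) = -1/478184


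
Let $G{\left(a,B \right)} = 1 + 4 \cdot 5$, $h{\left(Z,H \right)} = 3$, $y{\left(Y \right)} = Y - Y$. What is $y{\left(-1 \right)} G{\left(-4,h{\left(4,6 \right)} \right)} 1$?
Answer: $0$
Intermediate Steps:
$y{\left(Y \right)} = 0$
$G{\left(a,B \right)} = 21$ ($G{\left(a,B \right)} = 1 + 20 = 21$)
$y{\left(-1 \right)} G{\left(-4,h{\left(4,6 \right)} \right)} 1 = 0 \cdot 21 \cdot 1 = 0 \cdot 1 = 0$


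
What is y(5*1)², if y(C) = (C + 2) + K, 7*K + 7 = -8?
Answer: 1156/49 ≈ 23.592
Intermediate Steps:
K = -15/7 (K = -1 + (⅐)*(-8) = -1 - 8/7 = -15/7 ≈ -2.1429)
y(C) = -⅐ + C (y(C) = (C + 2) - 15/7 = (2 + C) - 15/7 = -⅐ + C)
y(5*1)² = (-⅐ + 5*1)² = (-⅐ + 5)² = (34/7)² = 1156/49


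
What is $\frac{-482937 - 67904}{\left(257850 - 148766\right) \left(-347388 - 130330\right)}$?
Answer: $\frac{550841}{52111390312} \approx 1.057 \cdot 10^{-5}$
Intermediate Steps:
$\frac{-482937 - 67904}{\left(257850 - 148766\right) \left(-347388 - 130330\right)} = \frac{-482937 - 67904}{109084 \left(-477718\right)} = - \frac{550841}{-52111390312} = \left(-550841\right) \left(- \frac{1}{52111390312}\right) = \frac{550841}{52111390312}$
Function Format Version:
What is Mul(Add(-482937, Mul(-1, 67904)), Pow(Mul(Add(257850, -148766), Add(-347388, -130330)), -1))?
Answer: Rational(550841, 52111390312) ≈ 1.0570e-5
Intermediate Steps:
Mul(Add(-482937, Mul(-1, 67904)), Pow(Mul(Add(257850, -148766), Add(-347388, -130330)), -1)) = Mul(Add(-482937, -67904), Pow(Mul(109084, -477718), -1)) = Mul(-550841, Pow(-52111390312, -1)) = Mul(-550841, Rational(-1, 52111390312)) = Rational(550841, 52111390312)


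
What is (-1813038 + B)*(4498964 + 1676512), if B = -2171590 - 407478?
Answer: -27123345192456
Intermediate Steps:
B = -2579068
(-1813038 + B)*(4498964 + 1676512) = (-1813038 - 2579068)*(4498964 + 1676512) = -4392106*6175476 = -27123345192456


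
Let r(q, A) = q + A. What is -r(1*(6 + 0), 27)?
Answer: -33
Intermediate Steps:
r(q, A) = A + q
-r(1*(6 + 0), 27) = -(27 + 1*(6 + 0)) = -(27 + 1*6) = -(27 + 6) = -1*33 = -33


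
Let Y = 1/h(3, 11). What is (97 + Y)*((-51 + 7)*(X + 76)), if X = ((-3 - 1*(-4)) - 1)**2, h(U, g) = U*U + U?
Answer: -973940/3 ≈ -3.2465e+5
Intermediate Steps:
h(U, g) = U + U**2 (h(U, g) = U**2 + U = U + U**2)
X = 0 (X = ((-3 + 4) - 1)**2 = (1 - 1)**2 = 0**2 = 0)
Y = 1/12 (Y = 1/(3*(1 + 3)) = 1/(3*4) = 1/12 ≈ 0.083333)
(97 + Y)*((-51 + 7)*(X + 76)) = (97 + 1/12)*((-51 + 7)*(0 + 76)) = 1165*(-44*76)/12 = (1165/12)*(-3344) = -973940/3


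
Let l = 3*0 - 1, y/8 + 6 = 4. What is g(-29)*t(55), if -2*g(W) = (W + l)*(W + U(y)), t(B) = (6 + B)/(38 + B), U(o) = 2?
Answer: -8235/31 ≈ -265.65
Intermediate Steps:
y = -16 (y = -48 + 8*4 = -48 + 32 = -16)
l = -1 (l = 0 - 1 = -1)
t(B) = (6 + B)/(38 + B)
g(W) = -(-1 + W)*(2 + W)/2 (g(W) = -(W - 1)*(W + 2)/2 = -(-1 + W)*(2 + W)/2)
g(-29)*t(55) = (1 - 1/2*(-29) - 1/2*(-29)**2)*((6 + 55)/(38 + 55)) = (1 + 29/2 - 1/2*841)*(61/93) = (1 + 29/2 - 841/2)*((1/93)*61) = -405*61/93 = -8235/31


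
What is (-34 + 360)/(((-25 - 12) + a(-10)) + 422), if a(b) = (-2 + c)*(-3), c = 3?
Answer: 163/191 ≈ 0.85340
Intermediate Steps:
a(b) = -3 (a(b) = (-2 + 3)*(-3) = 1*(-3) = -3)
(-34 + 360)/(((-25 - 12) + a(-10)) + 422) = (-34 + 360)/(((-25 - 12) - 3) + 422) = 326/((-37 - 3) + 422) = 326/(-40 + 422) = 326/382 = 326*(1/382) = 163/191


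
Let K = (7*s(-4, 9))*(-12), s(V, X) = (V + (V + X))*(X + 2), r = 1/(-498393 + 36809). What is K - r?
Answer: -426503615/461584 ≈ -924.00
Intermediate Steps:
r = -1/461584 (r = 1/(-461584) = -1/461584 ≈ -2.1665e-6)
s(V, X) = (2 + X)*(X + 2*V) (s(V, X) = (X + 2*V)*(2 + X) = (2 + X)*(X + 2*V))
K = -924 (K = (7*(9² + 2*9 + 4*(-4) + 2*(-4)*9))*(-12) = (7*(81 + 18 - 16 - 72))*(-12) = (7*11)*(-12) = 77*(-12) = -924)
K - r = -924 - 1*(-1/461584) = -924 + 1/461584 = -426503615/461584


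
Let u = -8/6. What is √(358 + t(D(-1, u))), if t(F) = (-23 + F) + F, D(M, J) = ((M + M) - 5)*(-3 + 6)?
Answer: √293 ≈ 17.117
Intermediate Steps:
u = -4/3 (u = -8*⅙ = -4/3 ≈ -1.3333)
D(M, J) = -15 + 6*M (D(M, J) = (2*M - 5)*3 = (-5 + 2*M)*3 = -15 + 6*M)
t(F) = -23 + 2*F
√(358 + t(D(-1, u))) = √(358 + (-23 + 2*(-15 + 6*(-1)))) = √(358 + (-23 + 2*(-15 - 6))) = √(358 + (-23 + 2*(-21))) = √(358 + (-23 - 42)) = √(358 - 65) = √293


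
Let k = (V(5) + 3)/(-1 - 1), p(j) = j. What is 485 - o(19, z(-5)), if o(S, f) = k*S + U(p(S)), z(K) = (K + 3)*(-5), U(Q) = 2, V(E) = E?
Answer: 559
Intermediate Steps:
z(K) = -15 - 5*K (z(K) = (3 + K)*(-5) = -15 - 5*K)
k = -4 (k = (5 + 3)/(-1 - 1) = 8/(-2) = 8*(-½) = -4)
o(S, f) = 2 - 4*S (o(S, f) = -4*S + 2 = 2 - 4*S)
485 - o(19, z(-5)) = 485 - (2 - 4*19) = 485 - (2 - 76) = 485 - 1*(-74) = 485 + 74 = 559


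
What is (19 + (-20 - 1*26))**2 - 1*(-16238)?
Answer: 16967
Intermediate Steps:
(19 + (-20 - 1*26))**2 - 1*(-16238) = (19 + (-20 - 26))**2 + 16238 = (19 - 46)**2 + 16238 = (-27)**2 + 16238 = 729 + 16238 = 16967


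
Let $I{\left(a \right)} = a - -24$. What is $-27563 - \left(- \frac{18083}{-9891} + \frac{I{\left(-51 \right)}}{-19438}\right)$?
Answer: $- \frac{5299648818665}{192261258} \approx -27565.0$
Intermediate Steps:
$I{\left(a \right)} = 24 + a$ ($I{\left(a \right)} = a + 24 = 24 + a$)
$-27563 - \left(- \frac{18083}{-9891} + \frac{I{\left(-51 \right)}}{-19438}\right) = -27563 - \left(- \frac{18083}{-9891} + \frac{24 - 51}{-19438}\right) = -27563 - \left(\left(-18083\right) \left(- \frac{1}{9891}\right) - - \frac{27}{19438}\right) = -27563 - \left(\frac{18083}{9891} + \frac{27}{19438}\right) = -27563 - \frac{351764411}{192261258} = - \frac{5299648818665}{192261258}$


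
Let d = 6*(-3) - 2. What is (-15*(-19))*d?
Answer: -5700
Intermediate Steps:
d = -20 (d = -18 - 2 = -20)
(-15*(-19))*d = -15*(-19)*(-20) = 285*(-20) = -5700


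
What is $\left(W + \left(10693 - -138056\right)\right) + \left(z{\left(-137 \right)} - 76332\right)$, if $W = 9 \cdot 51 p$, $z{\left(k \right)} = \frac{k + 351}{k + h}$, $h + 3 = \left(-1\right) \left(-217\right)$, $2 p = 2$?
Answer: $\frac{5611666}{77} \approx 72879.0$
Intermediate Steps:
$p = 1$ ($p = \frac{1}{2} \cdot 2 = 1$)
$h = 214$ ($h = -3 - -217 = -3 + 217 = 214$)
$z{\left(k \right)} = \frac{351 + k}{214 + k}$ ($z{\left(k \right)} = \frac{k + 351}{k + 214} = \frac{351 + k}{214 + k}$)
$W = 459$ ($W = 9 \cdot 51 \cdot 1 = 459 \cdot 1 = 459$)
$\left(W + \left(10693 - -138056\right)\right) + \left(z{\left(-137 \right)} - 76332\right) = \left(459 + \left(10693 - -138056\right)\right) - \left(76332 - \frac{351 - 137}{214 - 137}\right) = \left(459 + \left(10693 + 138056\right)\right) - \left(76332 - \frac{1}{77} \cdot 214\right) = \left(459 + 148749\right) + \left(\frac{1}{77} \cdot 214 - 76332\right) = 149208 + \left(\frac{214}{77} - 76332\right) = 149208 - \frac{5877350}{77} = \frac{5611666}{77}$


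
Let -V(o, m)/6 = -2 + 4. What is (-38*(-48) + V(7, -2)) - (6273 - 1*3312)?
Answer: -1149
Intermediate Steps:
V(o, m) = -12 (V(o, m) = -6*(-2 + 4) = -6*2 = -12)
(-38*(-48) + V(7, -2)) - (6273 - 1*3312) = (-38*(-48) - 12) - (6273 - 1*3312) = (1824 - 12) - (6273 - 3312) = 1812 - 1*2961 = 1812 - 2961 = -1149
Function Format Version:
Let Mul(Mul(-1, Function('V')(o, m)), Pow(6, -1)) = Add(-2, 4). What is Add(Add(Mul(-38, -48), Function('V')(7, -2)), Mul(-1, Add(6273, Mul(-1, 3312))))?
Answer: -1149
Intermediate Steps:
Function('V')(o, m) = -12 (Function('V')(o, m) = Mul(-6, Add(-2, 4)) = Mul(-6, 2) = -12)
Add(Add(Mul(-38, -48), Function('V')(7, -2)), Mul(-1, Add(6273, Mul(-1, 3312)))) = Add(Add(Mul(-38, -48), -12), Mul(-1, Add(6273, Mul(-1, 3312)))) = Add(Add(1824, -12), Mul(-1, Add(6273, -3312))) = Add(1812, Mul(-1, 2961)) = Add(1812, -2961) = -1149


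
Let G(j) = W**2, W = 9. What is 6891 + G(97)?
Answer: 6972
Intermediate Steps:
G(j) = 81 (G(j) = 9**2 = 81)
6891 + G(97) = 6891 + 81 = 6972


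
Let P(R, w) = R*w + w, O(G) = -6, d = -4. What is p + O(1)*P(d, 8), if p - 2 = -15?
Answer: 131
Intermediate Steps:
p = -13 (p = 2 - 15 = -13)
P(R, w) = w + R*w
p + O(1)*P(d, 8) = -13 - 48*(1 - 4) = -13 - 48*(-3) = -13 - 6*(-24) = -13 + 144 = 131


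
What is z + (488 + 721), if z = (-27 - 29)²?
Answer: 4345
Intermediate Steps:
z = 3136 (z = (-56)² = 3136)
z + (488 + 721) = 3136 + (488 + 721) = 3136 + 1209 = 4345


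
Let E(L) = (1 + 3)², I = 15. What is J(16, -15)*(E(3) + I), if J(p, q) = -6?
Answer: -186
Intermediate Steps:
E(L) = 16 (E(L) = 4² = 16)
J(16, -15)*(E(3) + I) = -6*(16 + 15) = -6*31 = -186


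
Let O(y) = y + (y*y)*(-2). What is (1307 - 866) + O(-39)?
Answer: -2640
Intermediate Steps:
O(y) = y - 2*y**2 (O(y) = y + y**2*(-2) = y - 2*y**2)
(1307 - 866) + O(-39) = (1307 - 866) - 39*(1 - 2*(-39)) = 441 - 39*(1 + 78) = 441 - 39*79 = 441 - 3081 = -2640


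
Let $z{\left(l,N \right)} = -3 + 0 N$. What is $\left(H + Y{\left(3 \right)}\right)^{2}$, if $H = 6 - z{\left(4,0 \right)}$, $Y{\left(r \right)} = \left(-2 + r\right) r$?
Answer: $144$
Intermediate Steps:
$z{\left(l,N \right)} = -3$ ($z{\left(l,N \right)} = -3 + 0 = -3$)
$Y{\left(r \right)} = r \left(-2 + r\right)$
$H = 9$ ($H = 6 - -3 = 6 + 3 = 9$)
$\left(H + Y{\left(3 \right)}\right)^{2} = \left(9 + 3 \left(-2 + 3\right)\right)^{2} = \left(9 + 3 \cdot 1\right)^{2} = \left(9 + 3\right)^{2} = 12^{2} = 144$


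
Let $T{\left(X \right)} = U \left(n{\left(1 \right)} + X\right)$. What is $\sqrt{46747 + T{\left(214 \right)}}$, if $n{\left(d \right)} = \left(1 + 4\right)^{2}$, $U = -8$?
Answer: $7 \sqrt{915} \approx 211.74$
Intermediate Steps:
$n{\left(d \right)} = 25$ ($n{\left(d \right)} = 5^{2} = 25$)
$T{\left(X \right)} = -200 - 8 X$ ($T{\left(X \right)} = - 8 \left(25 + X\right) = -200 - 8 X$)
$\sqrt{46747 + T{\left(214 \right)}} = \sqrt{46747 - 1912} = \sqrt{44835} = 7 \sqrt{915}$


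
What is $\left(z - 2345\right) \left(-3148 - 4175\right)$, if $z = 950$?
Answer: $10215585$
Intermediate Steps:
$\left(z - 2345\right) \left(-3148 - 4175\right) = \left(950 - 2345\right) \left(-3148 - 4175\right) = \left(-1395\right) \left(-7323\right) = 10215585$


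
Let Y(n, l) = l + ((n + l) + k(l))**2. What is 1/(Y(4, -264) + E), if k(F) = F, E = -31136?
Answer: 1/243176 ≈ 4.1122e-6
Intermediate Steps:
Y(n, l) = l + (n + 2*l)**2 (Y(n, l) = l + ((n + l) + l)**2 = l + ((l + n) + l)**2 = l + (n + 2*l)**2)
1/(Y(4, -264) + E) = 1/((-264 + (4 + 2*(-264))**2) - 31136) = 1/((-264 + (4 - 528)**2) - 31136) = 1/((-264 + (-524)**2) - 31136) = 1/((-264 + 274576) - 31136) = 1/(274312 - 31136) = 1/243176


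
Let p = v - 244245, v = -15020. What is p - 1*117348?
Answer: -376613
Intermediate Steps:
p = -259265 (p = -15020 - 244245 = -259265)
p - 1*117348 = -259265 - 1*117348 = -259265 - 117348 = -376613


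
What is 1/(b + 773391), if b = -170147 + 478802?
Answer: 1/1082046 ≈ 9.2417e-7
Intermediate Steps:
b = 308655
1/(b + 773391) = 1/(308655 + 773391) = 1/1082046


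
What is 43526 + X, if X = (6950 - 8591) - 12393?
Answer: 29492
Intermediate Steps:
X = -14034 (X = -1641 - 12393 = -14034)
43526 + X = 43526 - 14034 = 29492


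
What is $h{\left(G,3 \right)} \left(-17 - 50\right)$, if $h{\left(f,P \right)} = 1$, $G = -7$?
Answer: $-67$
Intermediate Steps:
$h{\left(G,3 \right)} \left(-17 - 50\right) = 1 \left(-17 - 50\right) = 1 \left(-67\right) = -67$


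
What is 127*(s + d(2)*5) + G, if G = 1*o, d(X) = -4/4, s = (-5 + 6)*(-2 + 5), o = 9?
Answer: -245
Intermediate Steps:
s = 3 (s = 1*3 = 3)
d(X) = -1 (d(X) = -4*¼ = -1)
G = 9 (G = 1*9 = 9)
127*(s + d(2)*5) + G = 127*(3 - 1*5) + 9 = 127*(3 - 5) + 9 = 127*(-2) + 9 = -254 + 9 = -245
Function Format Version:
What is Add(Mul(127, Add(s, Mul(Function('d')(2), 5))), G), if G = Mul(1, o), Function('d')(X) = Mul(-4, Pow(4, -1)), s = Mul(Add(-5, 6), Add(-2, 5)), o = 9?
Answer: -245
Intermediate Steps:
s = 3 (s = Mul(1, 3) = 3)
Function('d')(X) = -1 (Function('d')(X) = Mul(-4, Rational(1, 4)) = -1)
G = 9 (G = Mul(1, 9) = 9)
Add(Mul(127, Add(s, Mul(Function('d')(2), 5))), G) = Add(Mul(127, Add(3, Mul(-1, 5))), 9) = Add(Mul(127, Add(3, -5)), 9) = Add(Mul(127, -2), 9) = Add(-254, 9) = -245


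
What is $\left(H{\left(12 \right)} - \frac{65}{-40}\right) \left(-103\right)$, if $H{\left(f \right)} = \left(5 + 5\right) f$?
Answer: $- \frac{100219}{8} \approx -12527.0$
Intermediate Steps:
$H{\left(f \right)} = 10 f$
$\left(H{\left(12 \right)} - \frac{65}{-40}\right) \left(-103\right) = \left(10 \cdot 12 - \frac{65}{-40}\right) \left(-103\right) = \left(120 - - \frac{13}{8}\right) \left(-103\right) = \left(120 + \frac{13}{8}\right) \left(-103\right) = \frac{973}{8} \left(-103\right) = - \frac{100219}{8}$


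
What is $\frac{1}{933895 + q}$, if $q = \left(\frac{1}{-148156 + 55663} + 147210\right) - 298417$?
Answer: $\frac{92493}{72393161183} \approx 1.2776 \cdot 10^{-6}$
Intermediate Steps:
$q = - \frac{13985589052}{92493}$ ($q = \left(\frac{1}{-92493} + 147210\right) - 298417 = \left(- \frac{1}{92493} + 147210\right) - 298417 = \frac{13615894529}{92493} - 298417 = - \frac{13985589052}{92493} \approx -1.5121 \cdot 10^{5}$)
$\frac{1}{933895 + q} = \frac{1}{933895 - \frac{13985589052}{92493}} = \frac{1}{\frac{72393161183}{92493}} = \frac{92493}{72393161183}$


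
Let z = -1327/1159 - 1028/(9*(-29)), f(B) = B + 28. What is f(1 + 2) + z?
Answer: 10222574/302499 ≈ 33.794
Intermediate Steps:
f(B) = 28 + B
z = 845105/302499 (z = -1327*1/1159 - 1028/(-261) = -1327/1159 - 1028*(-1/261) = -1327/1159 + 1028/261 = 845105/302499 ≈ 2.7937)
f(1 + 2) + z = (28 + (1 + 2)) + 845105/302499 = (28 + 3) + 845105/302499 = 31 + 845105/302499 = 10222574/302499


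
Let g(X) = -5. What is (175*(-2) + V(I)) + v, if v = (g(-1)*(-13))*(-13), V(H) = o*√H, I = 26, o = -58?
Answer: -1195 - 58*√26 ≈ -1490.7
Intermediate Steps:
V(H) = -58*√H
v = -845 (v = -5*(-13)*(-13) = 65*(-13) = -845)
(175*(-2) + V(I)) + v = (175*(-2) - 58*√26) - 845 = (-350 - 58*√26) - 845 = -1195 - 58*√26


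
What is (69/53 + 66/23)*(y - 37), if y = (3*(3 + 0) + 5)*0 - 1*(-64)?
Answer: 137295/1219 ≈ 112.63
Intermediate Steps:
y = 64 (y = (3*3 + 5)*0 + 64 = (9 + 5)*0 + 64 = 14*0 + 64 = 0 + 64 = 64)
(69/53 + 66/23)*(y - 37) = (69/53 + 66/23)*(64 - 37) = (69*(1/53) + 66*(1/23))*27 = (69/53 + 66/23)*27 = (5085/1219)*27 = 137295/1219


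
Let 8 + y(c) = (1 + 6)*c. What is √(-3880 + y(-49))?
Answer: I*√4231 ≈ 65.046*I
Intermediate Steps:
y(c) = -8 + 7*c (y(c) = -8 + (1 + 6)*c = -8 + 7*c)
√(-3880 + y(-49)) = √(-3880 + (-8 + 7*(-49))) = √(-3880 + (-8 - 343)) = √(-3880 - 351) = √(-4231) = I*√4231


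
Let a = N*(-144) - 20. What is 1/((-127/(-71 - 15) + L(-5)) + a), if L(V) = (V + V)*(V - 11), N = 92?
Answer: -86/1127161 ≈ -7.6298e-5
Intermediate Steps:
L(V) = 2*V*(-11 + V) (L(V) = (2*V)*(-11 + V) = 2*V*(-11 + V))
a = -13268 (a = 92*(-144) - 20 = -13248 - 20 = -13268)
1/((-127/(-71 - 15) + L(-5)) + a) = 1/((-127/(-71 - 15) + 2*(-5)*(-11 - 5)) - 13268) = 1/((-127/(-86) + 2*(-5)*(-16)) - 13268) = 1/((-1/86*(-127) + 160) - 13268) = 1/((127/86 + 160) - 13268) = 1/(13887/86 - 13268) = 1/(-1127161/86) = -86/1127161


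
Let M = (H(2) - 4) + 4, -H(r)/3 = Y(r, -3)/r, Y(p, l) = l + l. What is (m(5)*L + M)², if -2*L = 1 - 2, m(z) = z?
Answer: 529/4 ≈ 132.25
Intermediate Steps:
Y(p, l) = 2*l
H(r) = 18/r (H(r) = -3*2*(-3)/r = -(-18)/r = 18/r)
L = ½ (L = -(1 - 2)/2 = -½*(-1) = ½ ≈ 0.50000)
M = 9 (M = (18/2 - 4) + 4 = (18*(½) - 4) + 4 = (9 - 4) + 4 = 5 + 4 = 9)
(m(5)*L + M)² = (5*(½) + 9)² = (5/2 + 9)² = (23/2)² = 529/4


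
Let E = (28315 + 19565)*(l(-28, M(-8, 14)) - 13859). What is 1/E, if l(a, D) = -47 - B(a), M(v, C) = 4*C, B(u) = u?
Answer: -1/664478640 ≈ -1.5049e-9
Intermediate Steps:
l(a, D) = -47 - a
E = -664478640 (E = (28315 + 19565)*((-47 - 1*(-28)) - 13859) = 47880*((-47 + 28) - 13859) = 47880*(-19 - 13859) = 47880*(-13878) = -664478640)
1/E = 1/(-664478640) = -1/664478640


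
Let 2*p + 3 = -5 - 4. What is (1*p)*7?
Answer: -42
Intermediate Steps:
p = -6 (p = -3/2 + (-5 - 4)/2 = -3/2 + (1/2)*(-9) = -3/2 - 9/2 = -6)
(1*p)*7 = (1*(-6))*7 = -6*7 = -42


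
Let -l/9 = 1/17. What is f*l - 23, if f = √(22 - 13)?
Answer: -418/17 ≈ -24.588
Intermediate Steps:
f = 3 (f = √9 = 3)
l = -9/17 ≈ -0.52941
f*l - 23 = 3*(-9/17) - 23 = -27/17 - 23 = -418/17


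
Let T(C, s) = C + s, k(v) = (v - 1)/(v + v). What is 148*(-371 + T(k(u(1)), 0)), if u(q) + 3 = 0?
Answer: -164428/3 ≈ -54809.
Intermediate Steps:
u(q) = -3 (u(q) = -3 + 0 = -3)
k(v) = (-1 + v)/(2*v) (k(v) = (-1 + v)/((2*v)) = (-1 + v)*(1/(2*v)) = (-1 + v)/(2*v))
148*(-371 + T(k(u(1)), 0)) = 148*(-371 + ((½)*(-1 - 3)/(-3) + 0)) = 148*(-371 + ((½)*(-⅓)*(-4) + 0)) = 148*(-371 + (⅔ + 0)) = 148*(-371 + ⅔) = 148*(-1111/3) = -164428/3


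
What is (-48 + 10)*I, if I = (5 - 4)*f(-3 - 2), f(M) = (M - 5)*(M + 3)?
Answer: -760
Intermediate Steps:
f(M) = (-5 + M)*(3 + M)
I = 20 (I = (5 - 4)*(-15 + (-3 - 2)² - 2*(-3 - 2)) = 1*(-15 + (-5)² - 2*(-5)) = 1*(-15 + 25 + 10) = 1*20 = 20)
(-48 + 10)*I = (-48 + 10)*20 = -38*20 = -760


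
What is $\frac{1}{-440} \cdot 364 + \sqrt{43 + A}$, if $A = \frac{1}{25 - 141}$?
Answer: $- \frac{91}{110} + \frac{\sqrt{144623}}{58} \approx 5.7295$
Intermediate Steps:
$A = - \frac{1}{116}$ ($A = \frac{1}{-116} = - \frac{1}{116} \approx -0.0086207$)
$\frac{1}{-440} \cdot 364 + \sqrt{43 + A} = \frac{1}{-440} \cdot 364 + \sqrt{43 - \frac{1}{116}} = \left(- \frac{1}{440}\right) 364 + \sqrt{\frac{4987}{116}} = - \frac{91}{110} + \frac{\sqrt{144623}}{58}$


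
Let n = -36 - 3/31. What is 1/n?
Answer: -31/1119 ≈ -0.027703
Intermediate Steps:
n = -1119/31 (n = -36 + (1/31)*(-3) = -36 - 3/31 = -1119/31 ≈ -36.097)
1/n = 1/(-1119/31) = -31/1119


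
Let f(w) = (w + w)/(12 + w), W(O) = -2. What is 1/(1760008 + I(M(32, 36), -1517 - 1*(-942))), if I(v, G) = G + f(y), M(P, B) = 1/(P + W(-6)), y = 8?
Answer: 5/8797169 ≈ 5.6837e-7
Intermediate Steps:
f(w) = 2*w/(12 + w) (f(w) = (2*w)/(12 + w) = 2*w/(12 + w))
M(P, B) = 1/(-2 + P) (M(P, B) = 1/(P - 2) = 1/(-2 + P))
I(v, G) = 4/5 + G (I(v, G) = G + 2*8/(12 + 8) = G + 2*8/20 = G + 2*8*(1/20) = G + 4/5 = 4/5 + G)
1/(1760008 + I(M(32, 36), -1517 - 1*(-942))) = 1/(1760008 + (4/5 + (-1517 - 1*(-942)))) = 1/(1760008 + (4/5 + (-1517 + 942))) = 1/(1760008 + (4/5 - 575)) = 1/(1760008 - 2871/5) = 1/(8797169/5) = 5/8797169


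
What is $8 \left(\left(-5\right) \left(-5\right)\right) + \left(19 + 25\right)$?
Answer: $244$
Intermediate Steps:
$8 \left(\left(-5\right) \left(-5\right)\right) + \left(19 + 25\right) = 8 \cdot 25 + 44 = 200 + 44 = 244$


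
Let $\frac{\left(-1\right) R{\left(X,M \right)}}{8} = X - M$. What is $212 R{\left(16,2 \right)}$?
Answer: $-23744$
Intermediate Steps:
$R{\left(X,M \right)} = - 8 X + 8 M$ ($R{\left(X,M \right)} = - 8 \left(X - M\right) = - 8 X + 8 M$)
$212 R{\left(16,2 \right)} = 212 \left(\left(-8\right) 16 + 8 \cdot 2\right) = 212 \left(-128 + 16\right) = 212 \left(-112\right) = -23744$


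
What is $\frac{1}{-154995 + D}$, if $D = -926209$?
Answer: $- \frac{1}{1081204} \approx -9.249 \cdot 10^{-7}$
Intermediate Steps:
$\frac{1}{-154995 + D} = \frac{1}{-154995 - 926209} = \frac{1}{-1081204} = - \frac{1}{1081204}$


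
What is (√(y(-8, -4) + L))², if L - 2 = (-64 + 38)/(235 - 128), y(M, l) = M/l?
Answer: 402/107 ≈ 3.7570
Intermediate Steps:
L = 188/107 (L = 2 + (-64 + 38)/(235 - 128) = 2 - 26/107 = 188/107 ≈ 1.7570)
(√(y(-8, -4) + L))² = (√(-8/(-4) + 188/107))² = (√(-8*(-¼) + 188/107))² = (√(2 + 188/107))² = (√(402/107))² = (√43014/107)² = 402/107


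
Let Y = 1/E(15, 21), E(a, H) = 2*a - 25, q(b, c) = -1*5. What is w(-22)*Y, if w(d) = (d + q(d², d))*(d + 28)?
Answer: -162/5 ≈ -32.400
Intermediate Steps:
q(b, c) = -5
w(d) = (-5 + d)*(28 + d) (w(d) = (d - 5)*(d + 28) = (-5 + d)*(28 + d))
E(a, H) = -25 + 2*a
Y = ⅕ (Y = 1/(-25 + 2*15) = 1/(-25 + 30) = 1/5 = ⅕ ≈ 0.20000)
w(-22)*Y = (-140 + (-22)² + 23*(-22))*(⅕) = (-140 + 484 - 506)*(⅕) = -162*⅕ = -162/5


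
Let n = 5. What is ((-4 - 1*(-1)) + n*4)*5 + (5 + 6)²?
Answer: 206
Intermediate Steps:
((-4 - 1*(-1)) + n*4)*5 + (5 + 6)² = ((-4 - 1*(-1)) + 5*4)*5 + (5 + 6)² = ((-4 + 1) + 20)*5 + 11² = (-3 + 20)*5 + 121 = 17*5 + 121 = 85 + 121 = 206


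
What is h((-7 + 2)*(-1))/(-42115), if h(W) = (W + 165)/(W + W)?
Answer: -17/42115 ≈ -0.00040366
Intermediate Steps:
h(W) = (165 + W)/(2*W) (h(W) = (165 + W)/((2*W)) = (165 + W)*(1/(2*W)) = (165 + W)/(2*W))
h((-7 + 2)*(-1))/(-42115) = ((165 + (-7 + 2)*(-1))/(2*(((-7 + 2)*(-1)))))/(-42115) = ((165 - 5*(-1))/(2*((-5*(-1)))))*(-1/42115) = ((½)*(165 + 5)/5)*(-1/42115) = ((½)*(⅕)*170)*(-1/42115) = 17*(-1/42115) = -17/42115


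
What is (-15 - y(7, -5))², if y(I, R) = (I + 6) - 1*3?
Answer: 625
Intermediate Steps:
y(I, R) = 3 + I (y(I, R) = (6 + I) - 3 = 3 + I)
(-15 - y(7, -5))² = (-15 - (3 + 7))² = (-15 - 1*10)² = (-15 - 10)² = (-25)² = 625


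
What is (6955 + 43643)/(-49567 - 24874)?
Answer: -50598/74441 ≈ -0.67971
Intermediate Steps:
(6955 + 43643)/(-49567 - 24874) = 50598/(-74441) = 50598*(-1/74441) = -50598/74441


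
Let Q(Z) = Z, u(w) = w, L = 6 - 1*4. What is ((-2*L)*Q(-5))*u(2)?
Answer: 40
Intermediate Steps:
L = 2 (L = 6 - 4 = 2)
((-2*L)*Q(-5))*u(2) = (-2*2*(-5))*2 = -4*(-5)*2 = 20*2 = 40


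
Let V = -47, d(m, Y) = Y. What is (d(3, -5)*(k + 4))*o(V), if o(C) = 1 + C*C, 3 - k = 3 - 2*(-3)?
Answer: 22100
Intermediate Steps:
k = -6 (k = 3 - (3 - 2*(-3)) = 3 - (3 + 6) = 3 - 1*9 = 3 - 9 = -6)
o(C) = 1 + C**2
(d(3, -5)*(k + 4))*o(V) = (-5*(-6 + 4))*(1 + (-47)**2) = (-5*(-2))*(1 + 2209) = 10*2210 = 22100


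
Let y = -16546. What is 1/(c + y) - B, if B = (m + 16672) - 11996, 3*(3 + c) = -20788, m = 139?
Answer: -339144528/70435 ≈ -4815.0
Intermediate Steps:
c = -20797/3 (c = -3 + (⅓)*(-20788) = -3 - 20788/3 = -20797/3 ≈ -6932.3)
B = 4815 (B = (139 + 16672) - 11996 = 16811 - 11996 = 4815)
1/(c + y) - B = 1/(-20797/3 - 16546) - 1*4815 = 1/(-70435/3) - 4815 = -3/70435 - 4815 = -339144528/70435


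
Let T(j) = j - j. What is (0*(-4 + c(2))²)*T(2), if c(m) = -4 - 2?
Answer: 0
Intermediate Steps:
c(m) = -6
T(j) = 0
(0*(-4 + c(2))²)*T(2) = (0*(-4 - 6)²)*0 = (0*(-10)²)*0 = (0*100)*0 = 0*0 = 0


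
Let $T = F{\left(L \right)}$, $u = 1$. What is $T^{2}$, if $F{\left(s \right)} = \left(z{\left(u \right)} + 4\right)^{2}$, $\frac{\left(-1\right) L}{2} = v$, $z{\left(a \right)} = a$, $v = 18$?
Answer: $625$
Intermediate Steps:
$L = -36$ ($L = \left(-2\right) 18 = -36$)
$F{\left(s \right)} = 25$ ($F{\left(s \right)} = \left(1 + 4\right)^{2} = 5^{2} = 25$)
$T = 25$
$T^{2} = 25^{2} = 625$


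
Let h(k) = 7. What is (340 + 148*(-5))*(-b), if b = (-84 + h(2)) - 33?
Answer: -44000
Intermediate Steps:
b = -110 (b = (-84 + 7) - 33 = -77 - 33 = -110)
(340 + 148*(-5))*(-b) = (340 + 148*(-5))*(-1*(-110)) = (340 - 740)*110 = -400*110 = -44000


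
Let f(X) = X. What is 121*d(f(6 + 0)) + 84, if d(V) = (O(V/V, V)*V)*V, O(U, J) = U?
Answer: 4440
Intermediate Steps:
d(V) = V² (d(V) = ((V/V)*V)*V = (1*V)*V = V*V = V²)
121*d(f(6 + 0)) + 84 = 121*(6 + 0)² + 84 = 121*6² + 84 = 121*36 + 84 = 4356 + 84 = 4440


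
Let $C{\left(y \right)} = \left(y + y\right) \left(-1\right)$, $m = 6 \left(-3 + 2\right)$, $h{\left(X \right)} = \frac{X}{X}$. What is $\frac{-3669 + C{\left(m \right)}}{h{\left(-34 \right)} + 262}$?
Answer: $- \frac{3657}{263} \approx -13.905$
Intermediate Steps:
$h{\left(X \right)} = 1$
$m = -6$ ($m = 6 \left(-1\right) = -6$)
$C{\left(y \right)} = - 2 y$ ($C{\left(y \right)} = 2 y \left(-1\right) = - 2 y$)
$\frac{-3669 + C{\left(m \right)}}{h{\left(-34 \right)} + 262} = \frac{-3669 - -12}{1 + 262} = \frac{-3669 + 12}{263} = \left(-3657\right) \frac{1}{263} = - \frac{3657}{263}$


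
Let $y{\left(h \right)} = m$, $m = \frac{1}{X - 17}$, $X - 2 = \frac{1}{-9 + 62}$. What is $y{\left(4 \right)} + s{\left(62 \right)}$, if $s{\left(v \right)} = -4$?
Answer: $- \frac{3229}{794} \approx -4.0667$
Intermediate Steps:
$X = \frac{107}{53}$ ($X = 2 + \frac{1}{-9 + 62} = 2 + \frac{1}{53} = \frac{107}{53} \approx 2.0189$)
$m = - \frac{53}{794}$ ($m = \frac{1}{\frac{107}{53} - 17} = \frac{1}{- \frac{794}{53}} = - \frac{53}{794} \approx -0.066751$)
$y{\left(h \right)} = - \frac{53}{794}$
$y{\left(4 \right)} + s{\left(62 \right)} = - \frac{53}{794} - 4 = - \frac{3229}{794}$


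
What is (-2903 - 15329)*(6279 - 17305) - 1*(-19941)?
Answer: 201045973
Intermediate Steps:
(-2903 - 15329)*(6279 - 17305) - 1*(-19941) = -18232*(-11026) + 19941 = 201026032 + 19941 = 201045973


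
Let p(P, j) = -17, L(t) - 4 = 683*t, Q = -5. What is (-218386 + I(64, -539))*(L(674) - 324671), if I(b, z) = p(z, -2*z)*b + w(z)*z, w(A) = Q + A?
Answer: 10004945850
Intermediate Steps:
L(t) = 4 + 683*t
w(A) = -5 + A
I(b, z) = -17*b + z*(-5 + z) (I(b, z) = -17*b + (-5 + z)*z = -17*b + z*(-5 + z))
(-218386 + I(64, -539))*(L(674) - 324671) = (-218386 + (-17*64 - 539*(-5 - 539)))*((4 + 683*674) - 324671) = (-218386 + (-1088 - 539*(-544)))*((4 + 460342) - 324671) = (-218386 + (-1088 + 293216))*(460346 - 324671) = (-218386 + 292128)*135675 = 73742*135675 = 10004945850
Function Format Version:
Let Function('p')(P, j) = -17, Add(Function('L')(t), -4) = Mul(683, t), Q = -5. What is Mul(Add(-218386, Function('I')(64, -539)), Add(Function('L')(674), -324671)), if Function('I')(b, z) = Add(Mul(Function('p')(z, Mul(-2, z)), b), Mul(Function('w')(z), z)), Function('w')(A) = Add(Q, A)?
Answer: 10004945850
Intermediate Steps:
Function('L')(t) = Add(4, Mul(683, t))
Function('w')(A) = Add(-5, A)
Function('I')(b, z) = Add(Mul(-17, b), Mul(z, Add(-5, z))) (Function('I')(b, z) = Add(Mul(-17, b), Mul(Add(-5, z), z)) = Add(Mul(-17, b), Mul(z, Add(-5, z))))
Mul(Add(-218386, Function('I')(64, -539)), Add(Function('L')(674), -324671)) = Mul(Add(-218386, Add(Mul(-17, 64), Mul(-539, Add(-5, -539)))), Add(Add(4, Mul(683, 674)), -324671)) = Mul(Add(-218386, Add(-1088, Mul(-539, -544))), Add(Add(4, 460342), -324671)) = Mul(Add(-218386, Add(-1088, 293216)), Add(460346, -324671)) = Mul(Add(-218386, 292128), 135675) = Mul(73742, 135675) = 10004945850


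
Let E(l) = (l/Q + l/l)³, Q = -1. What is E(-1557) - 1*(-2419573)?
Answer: 3784252685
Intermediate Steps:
E(l) = (1 - l)³ (E(l) = (l/(-1) + l/l)³ = (l*(-1) + 1)³ = (-l + 1)³ = (1 - l)³)
E(-1557) - 1*(-2419573) = -(-1 - 1557)³ - 1*(-2419573) = -1*(-1558)³ + 2419573 = -1*(-3781833112) + 2419573 = 3781833112 + 2419573 = 3784252685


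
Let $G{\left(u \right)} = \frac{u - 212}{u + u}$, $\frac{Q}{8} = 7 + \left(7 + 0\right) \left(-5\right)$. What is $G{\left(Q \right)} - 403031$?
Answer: $- \frac{45139363}{112} \approx -4.0303 \cdot 10^{5}$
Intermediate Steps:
$Q = -224$ ($Q = 8 \left(7 + \left(7 + 0\right) \left(-5\right)\right) = 8 \left(7 + 7 \left(-5\right)\right) = 8 \left(7 - 35\right) = 8 \left(-28\right) = -224$)
$G{\left(u \right)} = \frac{-212 + u}{2 u}$
$G{\left(Q \right)} - 403031 = \frac{-212 - 224}{2 \left(-224\right)} - 403031 = \frac{1}{2} \left(- \frac{1}{224}\right) \left(-436\right) - 403031 = \frac{109}{112} - 403031 = - \frac{45139363}{112}$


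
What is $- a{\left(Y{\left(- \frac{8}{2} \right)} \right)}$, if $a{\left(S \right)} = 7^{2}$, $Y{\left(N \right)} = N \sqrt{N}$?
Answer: $-49$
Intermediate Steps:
$Y{\left(N \right)} = N^{\frac{3}{2}}$
$a{\left(S \right)} = 49$
$- a{\left(Y{\left(- \frac{8}{2} \right)} \right)} = \left(-1\right) 49 = -49$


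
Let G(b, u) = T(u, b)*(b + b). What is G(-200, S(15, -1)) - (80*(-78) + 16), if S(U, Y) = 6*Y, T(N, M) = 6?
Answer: 3824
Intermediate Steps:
G(b, u) = 12*b (G(b, u) = 6*(b + b) = 6*(2*b) = 12*b)
G(-200, S(15, -1)) - (80*(-78) + 16) = 12*(-200) - (80*(-78) + 16) = -2400 - (-6240 + 16) = -2400 - 1*(-6224) = -2400 + 6224 = 3824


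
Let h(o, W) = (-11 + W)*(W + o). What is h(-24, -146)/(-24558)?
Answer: -13345/12279 ≈ -1.0868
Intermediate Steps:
h(-24, -146)/(-24558) = ((-146)² - 11*(-146) - 11*(-24) - 146*(-24))/(-24558) = (21316 + 1606 + 264 + 3504)*(-1/24558) = 26690*(-1/24558) = -13345/12279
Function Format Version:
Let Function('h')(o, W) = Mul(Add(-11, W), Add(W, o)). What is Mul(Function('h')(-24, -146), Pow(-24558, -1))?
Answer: Rational(-13345, 12279) ≈ -1.0868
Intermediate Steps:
Mul(Function('h')(-24, -146), Pow(-24558, -1)) = Mul(Add(Pow(-146, 2), Mul(-11, -146), Mul(-11, -24), Mul(-146, -24)), Pow(-24558, -1)) = Mul(Add(21316, 1606, 264, 3504), Rational(-1, 24558)) = Mul(26690, Rational(-1, 24558)) = Rational(-13345, 12279)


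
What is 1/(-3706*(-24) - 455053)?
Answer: -1/366109 ≈ -2.7314e-6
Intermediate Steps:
1/(-3706*(-24) - 455053) = 1/(-218*(-408) - 455053) = 1/(88944 - 455053) = 1/(-366109) = -1/366109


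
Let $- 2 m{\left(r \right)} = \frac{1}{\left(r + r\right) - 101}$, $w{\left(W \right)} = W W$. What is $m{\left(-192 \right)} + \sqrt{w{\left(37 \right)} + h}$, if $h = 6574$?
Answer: $\frac{1}{970} + 13 \sqrt{47} \approx 89.125$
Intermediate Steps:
$w{\left(W \right)} = W^{2}$
$m{\left(r \right)} = - \frac{1}{2 \left(-101 + 2 r\right)}$ ($m{\left(r \right)} = - \frac{1}{2 \left(\left(r + r\right) - 101\right)} = - \frac{1}{2 \left(2 r - 101\right)} = - \frac{1}{2 \left(-101 + 2 r\right)}$)
$m{\left(-192 \right)} + \sqrt{w{\left(37 \right)} + h} = - \frac{1}{-202 + 4 \left(-192\right)} + \sqrt{37^{2} + 6574} = - \frac{1}{-202 - 768} + \sqrt{1369 + 6574} = - \frac{1}{-970} + \sqrt{7943} = \left(-1\right) \left(- \frac{1}{970}\right) + 13 \sqrt{47} = \frac{1}{970} + 13 \sqrt{47}$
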